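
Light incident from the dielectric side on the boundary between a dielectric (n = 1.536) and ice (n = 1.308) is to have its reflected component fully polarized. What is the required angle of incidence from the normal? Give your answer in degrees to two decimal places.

At Brewster's angle the reflected and refracted rays are perpendicular, which with Snell's law gives tan θ_B = n₂/n₁.
Brewster's condition: tan θ_B = n₂/n₁ = 1.308/1.536 = 0.8516. Taking the arctangent, θ_B = 40.42°.

θ_B ≈ 40.42°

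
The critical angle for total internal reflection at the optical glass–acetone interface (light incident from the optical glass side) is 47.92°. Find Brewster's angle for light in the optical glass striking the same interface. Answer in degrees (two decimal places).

sin θ_c = n₂/n₁, so n₂/n₁ = sin 47.92° = 0.7422.
Brewster: tan θ_B = n₂/n₁ = 0.7422.
θ_B = arctan(0.7422) = 36.58°.

θ_B ≈ 36.58°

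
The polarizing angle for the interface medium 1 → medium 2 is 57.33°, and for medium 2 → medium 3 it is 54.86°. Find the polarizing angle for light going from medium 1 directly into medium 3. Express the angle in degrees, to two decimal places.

tan θ_B(1→2) = n₂/n₁ = tan 57.33° = 1.5595.
tan θ_B(2→3) = n₃/n₂ = tan 54.86° = 1.4207.
n₃/n₁ = 2.2156. Then tan θ_B(1→3) = n₃/n₁, so θ_B(1→3) = arctan(2.2156) = 65.71°.

θ_B ≈ 65.71°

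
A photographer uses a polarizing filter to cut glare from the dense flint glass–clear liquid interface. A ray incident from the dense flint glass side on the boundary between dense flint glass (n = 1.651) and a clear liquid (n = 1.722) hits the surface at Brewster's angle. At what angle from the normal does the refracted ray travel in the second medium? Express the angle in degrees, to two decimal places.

tan θ_B = n₂/n₁ = 1.722/1.651 = 1.0430, so θ_B = 46.21°.
Since θ_B + θ_t = 90° at Brewster incidence, θ_t = 90° − 46.21° = 43.79°.

θ_t ≈ 43.79°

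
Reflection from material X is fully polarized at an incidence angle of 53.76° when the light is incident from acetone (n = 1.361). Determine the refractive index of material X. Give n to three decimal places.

Full polarization of the reflected beam means tan θ_B = n₂/n₁, where n₁ is the incident medium (acetone).
n₂ = n₁ tan θ_B = 1.361 × tan 53.76° = 1.857.

n ≈ 1.857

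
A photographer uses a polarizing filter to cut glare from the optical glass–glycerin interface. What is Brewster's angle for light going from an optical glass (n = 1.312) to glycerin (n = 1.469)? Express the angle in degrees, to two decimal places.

Here n₂/n₁ = 1.469/1.312 = 1.1197, and Brewster's law gives tan θ_B = n₂/n₁. Taking the arctangent, θ_B = 48.23°.

θ_B ≈ 48.23°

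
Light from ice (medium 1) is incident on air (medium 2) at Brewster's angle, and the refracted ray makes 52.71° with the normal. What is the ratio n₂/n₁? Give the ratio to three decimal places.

n₂/n₁ ≈ 0.762

At Brewster incidence θ_B = 90° − θ_t = 90° − 52.71° = 37.29°.
tan θ_B = n₂/n₁, so n₂/n₁ = tan 37.29° = 0.762.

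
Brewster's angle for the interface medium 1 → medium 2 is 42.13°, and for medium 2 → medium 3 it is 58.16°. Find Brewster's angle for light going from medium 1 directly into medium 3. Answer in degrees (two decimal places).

θ_B ≈ 55.53°

n₂/n₁ = tan 42.13° = 0.9045 and n₃/n₂ = tan 58.16° = 1.6103.
Multiplying, n₃/n₁ = 0.9045 × 1.6103 = 1.4566, and θ_B(1→3) = arctan 1.4566 = 55.53°.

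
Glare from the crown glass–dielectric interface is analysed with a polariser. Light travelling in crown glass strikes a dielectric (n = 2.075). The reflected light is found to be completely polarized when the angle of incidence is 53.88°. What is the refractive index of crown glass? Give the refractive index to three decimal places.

n ≈ 1.514

At the Brewster angle, tan θ_B = n₂/n₁ with n₁ on the incident side (crown glass) and n₂ on the transmitted side (a dielectric).
n₁ = n₂ / tan θ_B = 2.075 / tan 53.88° = 1.514.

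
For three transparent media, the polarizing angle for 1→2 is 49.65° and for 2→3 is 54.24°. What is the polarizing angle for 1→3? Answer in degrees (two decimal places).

θ_B ≈ 58.54°

n₂/n₁ = tan 49.65° = 1.1771 and n₃/n₂ = tan 54.24° = 1.3886.
n₃/n₁ = 1.6345. Then tan θ_B(1→3) = n₃/n₁, so θ_B(1→3) = arctan(1.6345) = 58.54°.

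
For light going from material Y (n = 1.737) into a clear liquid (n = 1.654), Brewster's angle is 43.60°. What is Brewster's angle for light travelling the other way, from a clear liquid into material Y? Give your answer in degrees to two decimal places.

tan θ_B' = n₁/n₂ = 1/tan θ_B, so θ_B' = 90° − θ_B.
θ_B' = 90° − 43.60° = 46.40°.

θ_B' ≈ 46.40°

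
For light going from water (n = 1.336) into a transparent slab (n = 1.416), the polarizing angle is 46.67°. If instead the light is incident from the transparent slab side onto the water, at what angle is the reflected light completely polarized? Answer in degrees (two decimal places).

Reversing the direction swaps n₁ and n₂, so tan θ_B' = 1/tan θ_B and θ_B' = 90° − θ_B.
Hence θ_B' = 90° − 46.67° = 43.33°.

θ_B' ≈ 43.33°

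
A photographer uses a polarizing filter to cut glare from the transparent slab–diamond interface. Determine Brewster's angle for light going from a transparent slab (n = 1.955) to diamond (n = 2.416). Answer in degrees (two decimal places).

θ_B ≈ 51.02°

At Brewster's angle the reflected and refracted rays are perpendicular, which with Snell's law gives tan θ_B = n₂/n₁.
tan θ_B = n₂/n₁ = 2.416/1.955 = 1.2358.
So θ_B = arctan 1.2358 = 51.02°.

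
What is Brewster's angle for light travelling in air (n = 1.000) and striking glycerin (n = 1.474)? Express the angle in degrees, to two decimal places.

θ_B ≈ 55.85°

tan θ_B = n₂/n₁ = 1.474/1.000 = 1.4740. Taking the arctangent, θ_B = 55.85°.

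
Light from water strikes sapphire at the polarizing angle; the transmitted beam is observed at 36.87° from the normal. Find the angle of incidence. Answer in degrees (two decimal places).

θ_B ≈ 53.13°

Brewster's condition makes the reflected and refracted beams perpendicular: θ_B + θ_t = 90°.
So θ_B = 90° − θ_t = 90° − 36.87° = 53.13°.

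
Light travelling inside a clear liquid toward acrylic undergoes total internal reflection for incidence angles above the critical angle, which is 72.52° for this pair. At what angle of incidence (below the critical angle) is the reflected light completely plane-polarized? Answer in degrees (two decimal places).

sin θ_c = n₂/n₁, so n₂/n₁ = sin 72.52° = 0.9538.
Brewster: tan θ_B = n₂/n₁ = 0.9538.
θ_B = arctan(0.9538) = 43.65°.

θ_B ≈ 43.65°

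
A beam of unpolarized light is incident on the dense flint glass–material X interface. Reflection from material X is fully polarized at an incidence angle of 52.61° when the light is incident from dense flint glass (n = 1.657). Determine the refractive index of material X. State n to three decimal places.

n ≈ 2.168

Full polarization of the reflected beam means tan θ_B = n₂/n₁, where n₁ is the incident medium (dense flint glass).
n₂ = n₁ tan θ_B = 1.657 × tan 52.61° = 2.168.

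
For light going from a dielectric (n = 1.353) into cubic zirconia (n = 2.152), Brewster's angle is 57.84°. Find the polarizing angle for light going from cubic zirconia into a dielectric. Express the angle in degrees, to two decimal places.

θ_B' ≈ 32.16°

tan θ_B' = n₁/n₂ = 1/tan θ_B, so θ_B' = 90° − θ_B.
θ_B' = 90° − 57.84° = 32.16°.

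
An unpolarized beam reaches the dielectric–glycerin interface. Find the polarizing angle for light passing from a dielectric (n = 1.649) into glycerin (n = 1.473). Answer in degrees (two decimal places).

θ_B ≈ 41.77°

At Brewster's angle the reflected and refracted rays are perpendicular, which with Snell's law gives tan θ_B = n₂/n₁.
tan θ_B = n₂/n₁ = 1.473/1.649 = 0.8933.
So θ_B = arctan 0.8933 = 41.77°.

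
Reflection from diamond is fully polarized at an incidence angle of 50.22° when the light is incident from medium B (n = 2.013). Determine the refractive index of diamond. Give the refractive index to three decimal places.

n ≈ 2.418

Brewster's law: tan θ_B = n₂/n₁ (light incident in medium B, refracted into diamond).
n₂ = n₁ tan θ_B = 2.013 × tan 50.22° = 2.418.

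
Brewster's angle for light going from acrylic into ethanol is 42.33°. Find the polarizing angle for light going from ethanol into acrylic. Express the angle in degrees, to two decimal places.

The two Brewster angles are complementary: θ_B' = 90° − θ_B = 90° − 42.33° = 47.67°.

θ_B' ≈ 47.67°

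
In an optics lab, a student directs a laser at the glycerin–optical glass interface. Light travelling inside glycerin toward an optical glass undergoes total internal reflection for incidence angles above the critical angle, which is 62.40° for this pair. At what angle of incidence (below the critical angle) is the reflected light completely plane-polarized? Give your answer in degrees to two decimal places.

θ_B ≈ 41.55°

At the critical angle sin θ_c = n₂/n₁, giving n₂/n₁ = sin 62.40° = 0.8862.
Then tan θ_B = n₂/n₁ = 0.8862, so θ_B = arctan 0.8862 = 41.55°.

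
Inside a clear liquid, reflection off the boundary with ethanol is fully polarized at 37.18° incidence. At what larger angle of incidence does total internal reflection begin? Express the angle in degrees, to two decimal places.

θ_c ≈ 49.33°

n₂/n₁ = tan 37.18° = 0.7585; the critical angle satisfies sin θ_c = n₂/n₁.
θ_c = arcsin(0.7585) = 49.33°.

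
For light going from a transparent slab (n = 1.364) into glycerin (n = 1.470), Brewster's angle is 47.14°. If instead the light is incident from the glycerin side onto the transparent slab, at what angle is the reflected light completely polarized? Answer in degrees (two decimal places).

The two Brewster angles are complementary: θ_B' = 90° − θ_B = 90° − 47.14° = 42.86°.

θ_B' ≈ 42.86°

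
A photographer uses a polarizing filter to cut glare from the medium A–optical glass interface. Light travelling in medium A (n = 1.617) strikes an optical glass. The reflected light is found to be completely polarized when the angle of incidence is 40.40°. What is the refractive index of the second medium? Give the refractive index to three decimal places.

n ≈ 1.376

Full polarization of the reflected beam means tan θ_B = n₂/n₁, where n₁ is the incident medium (medium A).
n₂ = n₁ tan θ_B = 1.617 × tan 40.40° = 1.376.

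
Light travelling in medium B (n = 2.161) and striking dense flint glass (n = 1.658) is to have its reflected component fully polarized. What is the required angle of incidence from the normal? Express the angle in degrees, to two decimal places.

θ_B ≈ 37.50°

At Brewster's angle the reflected and refracted rays are perpendicular, which with Snell's law gives tan θ_B = n₂/n₁.
Brewster's condition: tan θ_B = n₂/n₁ = 1.658/2.161 = 0.7672. Taking the arctangent, θ_B = 37.50°.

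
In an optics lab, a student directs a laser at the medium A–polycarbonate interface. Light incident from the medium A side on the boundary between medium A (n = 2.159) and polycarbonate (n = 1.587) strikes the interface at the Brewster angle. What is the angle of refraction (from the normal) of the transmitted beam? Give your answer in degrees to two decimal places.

tan θ_B = n₂/n₁ = 1.587/2.159 = 0.7351, so θ_B = 36.32°.
Since θ_B + θ_t = 90° at Brewster incidence, θ_t = 90° − 36.32° = 53.68°.

θ_t ≈ 53.68°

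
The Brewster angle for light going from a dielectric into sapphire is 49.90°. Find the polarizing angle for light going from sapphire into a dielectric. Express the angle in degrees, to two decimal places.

Reversing the direction swaps n₁ and n₂, so tan θ_B' = 1/tan θ_B and θ_B' = 90° − θ_B.
Hence θ_B' = 90° − 49.90° = 40.10°.

θ_B' ≈ 40.10°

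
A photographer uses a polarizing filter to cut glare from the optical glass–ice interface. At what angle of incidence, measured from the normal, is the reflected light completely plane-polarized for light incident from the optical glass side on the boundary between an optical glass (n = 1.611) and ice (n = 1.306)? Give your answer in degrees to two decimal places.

The reflected p-component vanishes when tan θ_B = n₂/n₁.
tan θ_B = n₂/n₁ = 1.306/1.611 = 0.8107.
θ_B = arctan(0.8107) = 39.03°.

θ_B ≈ 39.03°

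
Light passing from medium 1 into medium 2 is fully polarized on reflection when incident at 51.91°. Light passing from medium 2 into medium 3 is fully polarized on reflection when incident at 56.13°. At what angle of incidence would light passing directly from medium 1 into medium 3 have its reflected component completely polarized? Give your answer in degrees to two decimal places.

θ_B ≈ 62.25°

Each Brewster angle gives a ratio: n₂/n₁ = tan 51.91° = 1.2758, n₃/n₂ = tan 56.13° = 1.4898.
Multiplying, n₃/n₁ = 1.2758 × 1.4898 = 1.9007, and θ_B(1→3) = arctan 1.9007 = 62.25°.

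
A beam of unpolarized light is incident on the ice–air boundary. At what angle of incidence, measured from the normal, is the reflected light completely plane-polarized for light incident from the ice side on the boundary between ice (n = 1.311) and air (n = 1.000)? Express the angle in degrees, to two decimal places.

Here n₂/n₁ = 1.000/1.311 = 0.7628, and Brewster's law gives tan θ_B = n₂/n₁.
So θ_B = arctan 0.7628 = 37.34°.

θ_B ≈ 37.34°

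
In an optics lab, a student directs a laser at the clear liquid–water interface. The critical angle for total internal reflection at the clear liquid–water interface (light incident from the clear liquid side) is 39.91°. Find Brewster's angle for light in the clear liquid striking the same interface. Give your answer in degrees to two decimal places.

θ_B ≈ 32.68°

At the critical angle sin θ_c = n₂/n₁, giving n₂/n₁ = sin 39.91° = 0.6416.
Then tan θ_B = n₂/n₁ = 0.6416, so θ_B = arctan 0.6416 = 32.68°.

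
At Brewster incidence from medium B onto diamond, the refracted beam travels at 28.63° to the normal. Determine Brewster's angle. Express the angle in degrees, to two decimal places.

θ_B ≈ 61.37°

Brewster's condition makes the reflected and refracted beams perpendicular: θ_B + θ_t = 90°.
So θ_B = 90° − θ_t = 90° − 28.63° = 61.37°.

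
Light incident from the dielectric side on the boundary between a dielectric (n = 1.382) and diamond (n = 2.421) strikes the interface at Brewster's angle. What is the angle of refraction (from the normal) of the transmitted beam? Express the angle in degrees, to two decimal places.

tan θ_B = n₂/n₁ = 2.421/1.382 = 1.7518, so θ_B = 60.28°.
At Brewster's angle the reflected and refracted rays are perpendicular, so θ_t = 90° − θ_B = 90° − 60.28° = 29.72°.

θ_t ≈ 29.72°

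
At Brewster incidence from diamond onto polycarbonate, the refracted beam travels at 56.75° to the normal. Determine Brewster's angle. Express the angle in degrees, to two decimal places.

θ_B ≈ 33.25°

At Brewster's angle the reflected and refracted rays are perpendicular, so θ_B + θ_t = 90°.
So θ_B = 90° − θ_t = 90° − 56.75° = 33.25°.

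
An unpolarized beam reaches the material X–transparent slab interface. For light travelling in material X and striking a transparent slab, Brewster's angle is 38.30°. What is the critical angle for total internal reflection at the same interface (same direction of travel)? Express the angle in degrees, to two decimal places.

θ_c ≈ 52.16°

From Brewster, n₂/n₁ = tan θ_B = tan 38.30° = 0.7898.
Then sin θ_c = n₂/n₁ = 0.7898, so θ_c = arcsin 0.7898 = 52.16°.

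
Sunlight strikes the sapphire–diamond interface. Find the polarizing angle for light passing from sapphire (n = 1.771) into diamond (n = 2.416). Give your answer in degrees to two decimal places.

Here n₂/n₁ = 2.416/1.771 = 1.3642, and Brewster's law gives tan θ_B = n₂/n₁.
So θ_B = arctan 1.3642 = 53.76°.

θ_B ≈ 53.76°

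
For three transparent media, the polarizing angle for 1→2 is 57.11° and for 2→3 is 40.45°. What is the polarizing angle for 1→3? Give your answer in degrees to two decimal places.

n₂/n₁ = tan 57.11° = 1.5464 and n₃/n₂ = tan 40.45° = 0.8526.
Multiplying, n₃/n₁ = 1.5464 × 0.8526 = 1.3184, and θ_B(1→3) = arctan 1.3184 = 52.82°.

θ_B ≈ 52.82°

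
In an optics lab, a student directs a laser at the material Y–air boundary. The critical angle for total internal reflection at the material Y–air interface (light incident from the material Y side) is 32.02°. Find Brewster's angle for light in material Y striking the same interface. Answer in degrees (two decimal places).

At the critical angle sin θ_c = n₂/n₁, giving n₂/n₁ = sin 32.02° = 0.5302.
Then tan θ_B = n₂/n₁ = 0.5302, so θ_B = arctan 0.5302 = 27.93°.

θ_B ≈ 27.93°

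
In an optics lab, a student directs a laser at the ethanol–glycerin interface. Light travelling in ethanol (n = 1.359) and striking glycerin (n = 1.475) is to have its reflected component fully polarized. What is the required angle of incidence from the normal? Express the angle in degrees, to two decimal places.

At Brewster's angle the reflected and refracted rays are perpendicular, which with Snell's law gives tan θ_B = n₂/n₁.
tan θ_B = n₂/n₁ = 1.475/1.359 = 1.0854.
θ_B = arctan(1.0854) = 47.34°.

θ_B ≈ 47.34°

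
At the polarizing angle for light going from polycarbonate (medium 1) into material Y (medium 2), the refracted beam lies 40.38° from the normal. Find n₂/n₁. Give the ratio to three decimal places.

θ_B + θ_t = 90°, so θ_B = 90° − 40.38° = 49.62°.
Then n₂/n₁ = tan θ_B = tan 49.62° = 1.176.

n₂/n₁ ≈ 1.176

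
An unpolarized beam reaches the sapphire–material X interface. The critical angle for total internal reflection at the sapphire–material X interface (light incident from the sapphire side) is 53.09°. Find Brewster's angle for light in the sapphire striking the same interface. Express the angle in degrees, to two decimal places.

sin θ_c = n₂/n₁, so n₂/n₁ = sin 53.09° = 0.7996.
Brewster: tan θ_B = n₂/n₁ = 0.7996.
θ_B = arctan(0.7996) = 38.65°.

θ_B ≈ 38.65°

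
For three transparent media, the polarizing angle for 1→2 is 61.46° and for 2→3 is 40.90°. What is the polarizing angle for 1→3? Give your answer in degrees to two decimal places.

n₂/n₁ = tan 61.46° = 1.8387 and n₃/n₂ = tan 40.90° = 0.8662.
So n₃/n₁ = (n₂/n₁)(n₃/n₂) = 1.8387 × 0.8662 = 1.5927.
θ_B(1→3) = arctan(1.5927) = 57.88°.

θ_B ≈ 57.88°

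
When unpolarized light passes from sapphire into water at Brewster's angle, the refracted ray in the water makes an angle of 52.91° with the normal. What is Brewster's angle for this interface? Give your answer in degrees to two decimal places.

At Brewster's angle the reflected and refracted rays are perpendicular, so θ_B + θ_t = 90°.
θ_B = 90° − 52.91° = 37.09°.

θ_B ≈ 37.09°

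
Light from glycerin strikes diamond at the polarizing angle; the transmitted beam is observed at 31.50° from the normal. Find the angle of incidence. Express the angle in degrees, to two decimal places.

θ_B ≈ 58.50°

At Brewster's angle the reflected and refracted rays are perpendicular, so θ_B + θ_t = 90°.
θ_B = 90° − 31.50° = 58.50°.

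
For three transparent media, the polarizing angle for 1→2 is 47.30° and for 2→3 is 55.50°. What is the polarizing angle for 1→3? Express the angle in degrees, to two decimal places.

θ_B ≈ 57.62°

tan θ_B(1→2) = n₂/n₁ = tan 47.30° = 1.0837.
tan θ_B(2→3) = n₃/n₂ = tan 55.50° = 1.4550.
Multiplying, n₃/n₁ = 1.0837 × 1.4550 = 1.5768, and θ_B(1→3) = arctan 1.5768 = 57.62°.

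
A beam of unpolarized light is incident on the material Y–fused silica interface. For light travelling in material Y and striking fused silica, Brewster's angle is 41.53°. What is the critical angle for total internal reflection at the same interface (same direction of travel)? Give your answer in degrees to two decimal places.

θ_c ≈ 62.33°

n₂/n₁ = tan 41.53° = 0.8857; the critical angle satisfies sin θ_c = n₂/n₁.
θ_c = arcsin(0.8857) = 62.33°.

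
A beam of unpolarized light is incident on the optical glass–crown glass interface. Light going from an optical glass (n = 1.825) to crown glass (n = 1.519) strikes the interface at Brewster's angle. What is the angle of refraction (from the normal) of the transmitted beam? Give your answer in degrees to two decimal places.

θ_t ≈ 50.23°

First find Brewster's angle: tan θ_B = 1.519/1.825 = 0.8323, giving θ_B = 39.77°.
The refracted ray is perpendicular to the reflected ray, so θ_t = 90° − θ_B = 50.23°.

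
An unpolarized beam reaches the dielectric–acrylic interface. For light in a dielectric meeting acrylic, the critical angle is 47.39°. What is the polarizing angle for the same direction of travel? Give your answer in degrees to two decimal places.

sin θ_c = n₂/n₁, so n₂/n₁ = sin 47.39° = 0.7360.
Brewster: tan θ_B = n₂/n₁ = 0.7360.
θ_B = arctan(0.7360) = 36.35°.

θ_B ≈ 36.35°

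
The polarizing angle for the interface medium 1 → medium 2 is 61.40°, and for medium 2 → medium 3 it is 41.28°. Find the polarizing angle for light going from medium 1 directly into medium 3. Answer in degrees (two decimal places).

θ_B ≈ 58.16°

n₂/n₁ = tan 61.40° = 1.8341 and n₃/n₂ = tan 41.28° = 0.8779.
Multiplying, n₃/n₁ = 1.8341 × 0.8779 = 1.6102, and θ_B(1→3) = arctan 1.6102 = 58.16°.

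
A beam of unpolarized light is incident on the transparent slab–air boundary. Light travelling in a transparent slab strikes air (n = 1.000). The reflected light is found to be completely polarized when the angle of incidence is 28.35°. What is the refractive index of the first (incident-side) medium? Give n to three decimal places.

Brewster's law: tan θ_B = n₂/n₁ (light incident in a transparent slab, refracted into air).
n₁ = n₂ / tan θ_B = 1.000 / tan 28.35° = 1.853.

n ≈ 1.853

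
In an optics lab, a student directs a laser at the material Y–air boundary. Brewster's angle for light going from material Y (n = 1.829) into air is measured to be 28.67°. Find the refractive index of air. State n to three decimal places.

At Brewster's angle, tan θ_B = n₂/n₁ with n₁ on the incident side (material Y) and n₂ on the transmitted side (air).
n₂ = n₁ tan θ_B = 1.829 × tan 28.67° = 1.000.

n ≈ 1.000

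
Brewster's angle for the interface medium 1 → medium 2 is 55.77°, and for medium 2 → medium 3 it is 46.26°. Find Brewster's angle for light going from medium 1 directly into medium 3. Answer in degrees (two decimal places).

Each Brewster angle gives a ratio: n₂/n₁ = tan 55.77° = 1.4698, n₃/n₂ = tan 46.26° = 1.0450.
n₃/n₁ = 1.5359. Then tan θ_B(1→3) = n₃/n₁, so θ_B(1→3) = arctan(1.5359) = 56.93°.

θ_B ≈ 56.93°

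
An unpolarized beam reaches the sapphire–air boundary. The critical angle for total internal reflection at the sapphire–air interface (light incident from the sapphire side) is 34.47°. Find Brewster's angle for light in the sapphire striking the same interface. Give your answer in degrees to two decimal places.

θ_B ≈ 29.51°

sin θ_c = n₂/n₁, so n₂/n₁ = sin 34.47° = 0.5660.
Brewster: tan θ_B = n₂/n₁ = 0.5660.
θ_B = arctan(0.5660) = 29.51°.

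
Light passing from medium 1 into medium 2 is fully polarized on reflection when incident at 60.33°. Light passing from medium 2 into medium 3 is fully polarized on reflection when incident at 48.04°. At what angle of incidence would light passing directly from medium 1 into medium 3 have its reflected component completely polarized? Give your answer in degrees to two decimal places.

tan θ_B(1→2) = n₂/n₁ = tan 60.33° = 1.7553.
tan θ_B(2→3) = n₃/n₂ = tan 48.04° = 1.1122.
n₃/n₁ = 1.9522. Then tan θ_B(1→3) = n₃/n₁, so θ_B(1→3) = arctan(1.9522) = 62.88°.

θ_B ≈ 62.88°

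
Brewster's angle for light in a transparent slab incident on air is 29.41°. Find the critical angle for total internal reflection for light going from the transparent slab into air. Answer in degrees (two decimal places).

tan θ_B = n₂/n₁ = tan 29.41° = 0.5637.
Total internal reflection: sin θ_c = n₂/n₁ = 0.5637.
θ_c = arcsin(0.5637) = 34.31°.

θ_c ≈ 34.31°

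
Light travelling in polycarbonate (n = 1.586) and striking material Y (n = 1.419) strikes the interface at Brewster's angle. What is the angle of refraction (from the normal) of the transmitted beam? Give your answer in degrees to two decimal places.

θ_t ≈ 48.18°

tan θ_B = n₂/n₁ = 1.419/1.586 = 0.8947, so θ_B = 41.82°.
Since θ_B + θ_t = 90° at Brewster incidence, θ_t = 90° − 41.82° = 48.18°.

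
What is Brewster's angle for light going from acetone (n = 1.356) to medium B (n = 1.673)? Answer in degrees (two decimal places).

tan θ_B = n₂/n₁ = 1.673/1.356 = 1.2338. Taking the arctangent, θ_B = 50.97°.

θ_B ≈ 50.97°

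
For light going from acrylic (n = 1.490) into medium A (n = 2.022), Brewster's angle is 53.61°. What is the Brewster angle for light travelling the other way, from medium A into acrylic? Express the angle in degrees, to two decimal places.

θ_B' ≈ 36.39°

The two Brewster angles are complementary: θ_B' = 90° − θ_B = 90° − 53.61° = 36.39°.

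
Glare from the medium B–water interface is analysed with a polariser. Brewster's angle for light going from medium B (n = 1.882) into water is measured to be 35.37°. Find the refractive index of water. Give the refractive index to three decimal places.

n ≈ 1.336

Full polarization of the reflected beam means tan θ_B = n₂/n₁, where n₁ is the incident medium (medium B).
n₂ = n₁ tan θ_B = 1.882 × tan 35.37° = 1.336.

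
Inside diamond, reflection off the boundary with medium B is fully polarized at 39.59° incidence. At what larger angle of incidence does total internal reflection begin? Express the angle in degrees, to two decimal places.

θ_c ≈ 55.79°

n₂/n₁ = tan 39.59° = 0.8270; the critical angle satisfies sin θ_c = n₂/n₁.
θ_c = arcsin(0.8270) = 55.79°.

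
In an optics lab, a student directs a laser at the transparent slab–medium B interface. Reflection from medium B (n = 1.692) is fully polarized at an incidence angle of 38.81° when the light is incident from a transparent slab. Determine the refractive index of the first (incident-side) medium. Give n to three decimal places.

At Brewster's angle, tan θ_B = n₂/n₁ with n₁ on the incident side (a transparent slab) and n₂ on the transmitted side (medium B).
n₁ = n₂ / tan θ_B = 1.692 / tan 38.81° = 2.104.

n ≈ 2.104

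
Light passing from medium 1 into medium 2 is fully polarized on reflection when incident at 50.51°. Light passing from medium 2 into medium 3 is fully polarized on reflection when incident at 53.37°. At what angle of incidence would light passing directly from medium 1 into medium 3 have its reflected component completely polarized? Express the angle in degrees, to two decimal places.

n₂/n₁ = tan 50.51° = 1.2135 and n₃/n₂ = tan 53.37° = 1.3450.
Multiplying, n₃/n₁ = 1.2135 × 1.3450 = 1.6322, and θ_B(1→3) = arctan 1.6322 = 58.51°.

θ_B ≈ 58.51°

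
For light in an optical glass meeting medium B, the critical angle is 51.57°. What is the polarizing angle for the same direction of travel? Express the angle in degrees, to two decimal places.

n₂/n₁ = sin θ_c = sin 51.57° = 0.7834.
tan θ_B equals the same ratio, so θ_B = arctan(0.7834) = 38.07°.

θ_B ≈ 38.07°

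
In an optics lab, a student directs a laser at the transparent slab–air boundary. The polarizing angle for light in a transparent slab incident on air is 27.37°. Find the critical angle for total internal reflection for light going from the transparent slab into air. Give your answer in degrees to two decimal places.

tan θ_B = n₂/n₁ = tan 27.37° = 0.5177.
Total internal reflection: sin θ_c = n₂/n₁ = 0.5177.
θ_c = arcsin(0.5177) = 31.18°.

θ_c ≈ 31.18°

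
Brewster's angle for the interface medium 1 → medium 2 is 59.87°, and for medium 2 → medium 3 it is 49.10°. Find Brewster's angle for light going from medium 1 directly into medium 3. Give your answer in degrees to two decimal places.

θ_B ≈ 63.31°

Each Brewster angle gives a ratio: n₂/n₁ = tan 59.87° = 1.7230, n₃/n₂ = tan 49.10° = 1.1544.
n₃/n₁ = 1.9891. Then tan θ_B(1→3) = n₃/n₁, so θ_B(1→3) = arctan(1.9891) = 63.31°.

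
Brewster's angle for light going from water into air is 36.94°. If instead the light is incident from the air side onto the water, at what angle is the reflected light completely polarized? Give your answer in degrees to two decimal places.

Reversing the direction swaps n₁ and n₂, so tan θ_B' = 1/tan θ_B and θ_B' = 90° − θ_B.
Hence θ_B' = 90° − 36.94° = 53.06°.

θ_B' ≈ 53.06°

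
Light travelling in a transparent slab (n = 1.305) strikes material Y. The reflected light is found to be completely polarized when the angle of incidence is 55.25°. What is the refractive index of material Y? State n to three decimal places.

n ≈ 1.881

Brewster's law: tan θ_B = n₂/n₁ (light incident in a transparent slab, refracted into material Y).
n₂ = n₁ tan θ_B = 1.305 × tan 55.25° = 1.881.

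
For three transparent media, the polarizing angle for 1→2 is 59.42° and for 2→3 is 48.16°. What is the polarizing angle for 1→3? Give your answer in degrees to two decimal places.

n₂/n₁ = tan 59.42° = 1.6923 and n₃/n₂ = tan 48.16° = 1.1169.
n₃/n₁ = 1.8900. Then tan θ_B(1→3) = n₃/n₁, so θ_B(1→3) = arctan(1.8900) = 62.12°.

θ_B ≈ 62.12°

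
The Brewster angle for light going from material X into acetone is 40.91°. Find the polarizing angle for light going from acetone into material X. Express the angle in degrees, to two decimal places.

θ_B' ≈ 49.09°

Reversing the direction swaps n₁ and n₂, so tan θ_B' = 1/tan θ_B and θ_B' = 90° − θ_B.
Hence θ_B' = 90° − 40.91° = 49.09°.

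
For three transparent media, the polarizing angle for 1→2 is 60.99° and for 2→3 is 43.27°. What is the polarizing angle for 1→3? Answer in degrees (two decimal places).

Each Brewster angle gives a ratio: n₂/n₁ = tan 60.99° = 1.8033, n₃/n₂ = tan 43.27° = 0.9414.
Multiplying, n₃/n₁ = 1.8033 × 0.9414 = 1.6976, and θ_B(1→3) = arctan 1.6976 = 59.50°.

θ_B ≈ 59.50°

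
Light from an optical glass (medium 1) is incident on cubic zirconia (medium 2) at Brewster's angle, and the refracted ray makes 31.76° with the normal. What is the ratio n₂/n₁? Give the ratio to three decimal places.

At Brewster incidence θ_B = 90° − θ_t = 90° − 31.76° = 58.24°.
tan θ_B = n₂/n₁, so n₂/n₁ = tan 58.24° = 1.615.

n₂/n₁ ≈ 1.615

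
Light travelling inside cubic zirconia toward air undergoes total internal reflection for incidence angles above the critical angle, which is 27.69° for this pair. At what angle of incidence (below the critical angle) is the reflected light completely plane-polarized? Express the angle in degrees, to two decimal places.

n₂/n₁ = sin θ_c = sin 27.69° = 0.4647.
tan θ_B equals the same ratio, so θ_B = arctan(0.4647) = 24.92°.

θ_B ≈ 24.92°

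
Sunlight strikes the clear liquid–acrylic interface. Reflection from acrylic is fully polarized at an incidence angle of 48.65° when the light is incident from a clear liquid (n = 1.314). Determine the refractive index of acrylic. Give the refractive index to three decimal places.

n ≈ 1.493

At Brewster's angle, tan θ_B = n₂/n₁ with n₁ on the incident side (a clear liquid) and n₂ on the transmitted side (acrylic).
n₂ = n₁ tan θ_B = 1.314 × tan 48.65° = 1.493.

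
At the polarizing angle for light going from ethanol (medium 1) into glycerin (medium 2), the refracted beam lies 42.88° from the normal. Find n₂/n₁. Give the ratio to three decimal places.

n₂/n₁ ≈ 1.077

At Brewster incidence θ_B = 90° − θ_t = 90° − 42.88° = 47.12°.
tan θ_B = n₂/n₁, so n₂/n₁ = tan 47.12° = 1.077.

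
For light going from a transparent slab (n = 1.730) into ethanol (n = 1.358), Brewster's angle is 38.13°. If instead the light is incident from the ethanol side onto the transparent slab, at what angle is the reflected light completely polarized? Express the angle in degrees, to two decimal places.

θ_B' ≈ 51.87°

Reversing the direction swaps n₁ and n₂, so tan θ_B' = 1/tan θ_B and θ_B' = 90° − θ_B.
Hence θ_B' = 90° − 38.13° = 51.87°.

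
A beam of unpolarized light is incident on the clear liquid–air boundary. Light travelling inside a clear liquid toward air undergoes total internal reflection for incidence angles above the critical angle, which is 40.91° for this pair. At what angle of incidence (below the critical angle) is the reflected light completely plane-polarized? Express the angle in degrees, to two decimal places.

At the critical angle sin θ_c = n₂/n₁, giving n₂/n₁ = sin 40.91° = 0.6549.
Then tan θ_B = n₂/n₁ = 0.6549, so θ_B = arctan 0.6549 = 33.22°.

θ_B ≈ 33.22°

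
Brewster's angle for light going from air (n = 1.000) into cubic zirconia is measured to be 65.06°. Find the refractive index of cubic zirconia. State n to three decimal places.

Full polarization of the reflected beam means tan θ_B = n₂/n₁, where n₁ is the incident medium (air).
n₂ = n₁ tan θ_B = 1.000 × tan 65.06° = 2.150.

n ≈ 2.150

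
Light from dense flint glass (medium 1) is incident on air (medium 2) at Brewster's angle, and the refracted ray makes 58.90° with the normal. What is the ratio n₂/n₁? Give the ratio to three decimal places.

θ_B + θ_t = 90°, so θ_B = 90° − 58.90° = 31.10°.
Then n₂/n₁ = tan θ_B = tan 31.10° = 0.603.

n₂/n₁ ≈ 0.603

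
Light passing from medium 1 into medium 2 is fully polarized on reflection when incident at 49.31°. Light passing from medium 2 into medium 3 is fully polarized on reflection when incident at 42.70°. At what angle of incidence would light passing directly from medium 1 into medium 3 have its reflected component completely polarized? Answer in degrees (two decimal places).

θ_B ≈ 47.02°

n₂/n₁ = tan 49.31° = 1.1630 and n₃/n₂ = tan 42.70° = 0.9228.
So n₃/n₁ = (n₂/n₁)(n₃/n₂) = 1.1630 × 0.9228 = 1.0732.
θ_B(1→3) = arctan(1.0732) = 47.02°.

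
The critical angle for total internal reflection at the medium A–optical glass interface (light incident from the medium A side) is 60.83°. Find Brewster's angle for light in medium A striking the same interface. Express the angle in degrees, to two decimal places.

θ_B ≈ 41.13°

sin θ_c = n₂/n₁, so n₂/n₁ = sin 60.83° = 0.8732.
Brewster: tan θ_B = n₂/n₁ = 0.8732.
θ_B = arctan(0.8732) = 41.13°.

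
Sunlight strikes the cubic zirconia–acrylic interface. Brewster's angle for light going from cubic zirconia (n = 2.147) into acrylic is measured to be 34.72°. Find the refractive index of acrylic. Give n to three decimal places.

n ≈ 1.488

At Brewster's angle, tan θ_B = n₂/n₁ with n₁ on the incident side (cubic zirconia) and n₂ on the transmitted side (acrylic).
n₂ = n₁ tan θ_B = 2.147 × tan 34.72° = 1.488.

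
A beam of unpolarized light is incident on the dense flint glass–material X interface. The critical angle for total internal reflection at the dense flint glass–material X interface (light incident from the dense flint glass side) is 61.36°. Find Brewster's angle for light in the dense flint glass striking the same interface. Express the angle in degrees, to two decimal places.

θ_B ≈ 41.27°

At the critical angle sin θ_c = n₂/n₁, giving n₂/n₁ = sin 61.36° = 0.8776.
Then tan θ_B = n₂/n₁ = 0.8776, so θ_B = arctan 0.8776 = 41.27°.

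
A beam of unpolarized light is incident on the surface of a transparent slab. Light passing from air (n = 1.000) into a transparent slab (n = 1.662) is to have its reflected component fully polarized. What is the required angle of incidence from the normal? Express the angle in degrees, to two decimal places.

tan θ_B = n₂/n₁ = 1.662/1.000 = 1.6620. Taking the arctangent, θ_B = 58.97°.

θ_B ≈ 58.97°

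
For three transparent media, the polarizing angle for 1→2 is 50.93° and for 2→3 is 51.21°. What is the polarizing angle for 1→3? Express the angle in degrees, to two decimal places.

θ_B ≈ 56.88°

Each Brewster angle gives a ratio: n₂/n₁ = tan 50.93° = 1.2318, n₃/n₂ = tan 51.21° = 1.2442.
Multiplying, n₃/n₁ = 1.2318 × 1.2442 = 1.5326, and θ_B(1→3) = arctan 1.5326 = 56.88°.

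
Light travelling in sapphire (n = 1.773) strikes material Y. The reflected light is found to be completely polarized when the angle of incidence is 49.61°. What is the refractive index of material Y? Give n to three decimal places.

n ≈ 2.084

Full polarization of the reflected beam means tan θ_B = n₂/n₁, where n₁ is the incident medium (sapphire).
n₂ = n₁ tan θ_B = 1.773 × tan 49.61° = 2.084.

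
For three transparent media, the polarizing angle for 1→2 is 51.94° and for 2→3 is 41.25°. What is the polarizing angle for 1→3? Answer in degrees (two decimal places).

tan θ_B(1→2) = n₂/n₁ = tan 51.94° = 1.2772.
tan θ_B(2→3) = n₃/n₂ = tan 41.25° = 0.8770.
n₃/n₁ = 1.1201. Then tan θ_B(1→3) = n₃/n₁, so θ_B(1→3) = arctan(1.1201) = 48.24°.

θ_B ≈ 48.24°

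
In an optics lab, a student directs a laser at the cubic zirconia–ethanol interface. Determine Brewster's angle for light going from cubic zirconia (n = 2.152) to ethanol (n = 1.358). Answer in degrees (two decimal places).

At Brewster's angle the reflected and refracted rays are perpendicular, which with Snell's law gives tan θ_B = n₂/n₁.
Here n₂/n₁ = 1.358/2.152 = 0.6310, and Brewster's law gives tan θ_B = n₂/n₁. Taking the arctangent, θ_B = 32.25°.

θ_B ≈ 32.25°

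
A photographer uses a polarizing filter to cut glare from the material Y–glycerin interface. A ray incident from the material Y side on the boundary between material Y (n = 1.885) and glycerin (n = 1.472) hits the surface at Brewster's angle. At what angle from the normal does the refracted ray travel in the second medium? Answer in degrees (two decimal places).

θ_B = arctan(n₂/n₁) = arctan(1.472/1.885) = 37.99°.
Since θ_B + θ_t = 90° at Brewster incidence, θ_t = 90° − 37.99° = 52.01°.

θ_t ≈ 52.01°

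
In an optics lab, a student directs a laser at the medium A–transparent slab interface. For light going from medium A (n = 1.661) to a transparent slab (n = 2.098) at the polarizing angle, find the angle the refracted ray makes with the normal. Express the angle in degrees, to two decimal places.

tan θ_B = n₂/n₁ = 2.098/1.661 = 1.2631, so θ_B = 51.63°.
Since θ_B + θ_t = 90° at Brewster incidence, θ_t = 90° − 51.63° = 38.37°.

θ_t ≈ 38.37°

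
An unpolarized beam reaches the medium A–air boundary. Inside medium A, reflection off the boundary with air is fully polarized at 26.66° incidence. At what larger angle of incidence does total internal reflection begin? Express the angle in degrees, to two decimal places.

tan θ_B = n₂/n₁ = tan 26.66° = 0.5021.
Total internal reflection: sin θ_c = n₂/n₁ = 0.5021.
θ_c = arcsin(0.5021) = 30.14°.

θ_c ≈ 30.14°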